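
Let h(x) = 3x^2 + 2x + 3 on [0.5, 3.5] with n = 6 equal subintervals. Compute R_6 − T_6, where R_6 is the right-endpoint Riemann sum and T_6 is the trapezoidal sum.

R_6 = 74.625.
T_6 = 64.125.
R_6 − T_6 = 10.5.

10.5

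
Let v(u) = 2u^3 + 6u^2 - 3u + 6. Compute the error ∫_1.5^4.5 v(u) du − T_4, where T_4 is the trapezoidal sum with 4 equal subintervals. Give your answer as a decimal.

-6.75

Exact integral: ∫_1.5^4.5 v(u) du = 369.
T_4 = 375.75.
Error = 369 − 375.75 = -6.75.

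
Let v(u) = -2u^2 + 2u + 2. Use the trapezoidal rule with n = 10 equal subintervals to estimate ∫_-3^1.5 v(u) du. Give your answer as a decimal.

-18.30375

Δu = (1.5 − (-3))/10 = 0.45.
v(-3) = -22, v(-2.55) = -16.105, v(-2.1) = -11.02, v(-1.65) = -6.745, v(-1.2) = -3.28, v(-0.75) = -0.625, v(-0.3) = 1.22, v(0.15) = 2.255, v(0.6) = 2.48, v(1.05) = 1.895, v(1.5) = 0.5.
T_10 = (Δu/2)·[v(u_0) + 2v(u_1) + ... + 2v(u_{9}) + v(u_10)].
Sum = -18.30375.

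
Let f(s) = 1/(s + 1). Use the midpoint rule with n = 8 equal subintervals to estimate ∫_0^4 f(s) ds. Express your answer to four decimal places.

Δs = (4 − 0)/8 = 0.5.
Midpoints: 0.25, 0.75, 1.25, 1.75, 2.25, 2.75, 3.25, 3.75.
f(0.25) = 0.8, f(0.75) = 4/7, f(1.25) = 4/9, f(1.75) = 4/11, f(2.25) = 4/13, f(2.75) = 4/15, f(3.25) = 4/17, f(3.75) = 4/19.
Sum = Δs · [f(0.25) + f(0.75) + f(1.25) + ...].
Sum ≈ 1.5998.

1.5998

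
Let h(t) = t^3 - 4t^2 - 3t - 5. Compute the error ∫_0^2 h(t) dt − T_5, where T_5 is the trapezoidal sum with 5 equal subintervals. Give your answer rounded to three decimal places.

Exact integral: ∫_0^2 h(t) dt ≈ -22.66667.
T_5 = -22.72.
Error ≈ -22.66667 − (-22.72) ≈ 0.053.

0.053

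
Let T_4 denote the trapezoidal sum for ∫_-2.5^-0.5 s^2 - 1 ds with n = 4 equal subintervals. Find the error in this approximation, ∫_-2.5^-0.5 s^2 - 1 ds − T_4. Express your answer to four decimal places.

-0.0833

Exact integral: ∫_-2.5^-0.5 f(s) ds ≈ 3.166667.
T_4 = 3.25.
Error ≈ 3.166667 − 3.25 ≈ -0.0833.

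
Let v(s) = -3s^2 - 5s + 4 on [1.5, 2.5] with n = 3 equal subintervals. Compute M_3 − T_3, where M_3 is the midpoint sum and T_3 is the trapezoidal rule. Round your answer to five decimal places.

0.08333

M_3 ≈ -18.2222222.
T_3 ≈ -18.3055556.
M_3 − T_3 ≈ 0.08333.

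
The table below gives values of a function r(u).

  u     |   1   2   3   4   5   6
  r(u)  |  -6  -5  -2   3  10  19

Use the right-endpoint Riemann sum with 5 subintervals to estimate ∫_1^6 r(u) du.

Δu = 1.
Sum = 1·[(-5) + (-2) + 3 + 10 + 19] = 25.

25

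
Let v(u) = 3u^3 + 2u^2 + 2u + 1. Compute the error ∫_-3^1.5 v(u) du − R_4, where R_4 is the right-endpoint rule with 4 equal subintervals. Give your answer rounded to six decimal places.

-44.217773

Exact integral: ∫_-3^1.5 v(u) du = -38.953125.
R_4 ≈ 5.26464844.
Error ≈ -38.953125 − 5.26464844 ≈ -44.217773.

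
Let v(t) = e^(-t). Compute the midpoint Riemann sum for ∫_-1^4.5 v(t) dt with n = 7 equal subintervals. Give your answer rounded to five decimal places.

2.63877

Δt = (4.5 − (-1))/7 = 11/14.
Midpoints: -17/28, 5/28, 27/28, 1.75, 71/28, 93/28, 115/28.
v(-17/28) ≈ 1.83518, v(5/28) ≈ 0.83646, v(27/28) ≈ 0.38126, v(1.75) ≈ 0.17377, v(71/28) ≈ 0.07921, v(93/28) ≈ 0.03610, v(115/28) ≈ 0.01645.
Sum = Δt · [v(-17/28) + v(5/28) + v(27/28) + ...].
Sum ≈ 2.63877.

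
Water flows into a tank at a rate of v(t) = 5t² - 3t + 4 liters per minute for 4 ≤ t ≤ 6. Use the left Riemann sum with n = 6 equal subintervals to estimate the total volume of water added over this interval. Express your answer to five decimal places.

215.85185

Δt = (6 − 4)/6 = 1/3.
Left endpoints: 4, 13/3, 14/3, 5, 16/3, 17/3.
v(4) = 72, v(13/3) = 764/9, v(14/3) = 890/9, v(5) = 114, v(16/3) = 1172/9, v(17/3) = 1328/9.
Sum = Δt · [v(4) + v(13/3) + v(14/3) + ...].
Sum ≈ 215.85185.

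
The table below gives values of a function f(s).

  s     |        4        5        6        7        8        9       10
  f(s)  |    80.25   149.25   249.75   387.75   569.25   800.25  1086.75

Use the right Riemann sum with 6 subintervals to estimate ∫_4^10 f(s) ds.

Δs = 1.
Sum = 1·[149.25 + 249.75 + 387.75 + 569.25 + 800.25 + 1086.75] = 3243.

3243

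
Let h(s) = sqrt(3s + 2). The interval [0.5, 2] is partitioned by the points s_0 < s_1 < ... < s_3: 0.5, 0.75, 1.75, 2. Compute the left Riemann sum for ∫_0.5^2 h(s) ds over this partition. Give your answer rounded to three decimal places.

Subinterval widths: 0.25, 1, 0.25.
Left endpoints: 0.5, 0.75, 1.75.
h(0.5) ≈ 1.871, h(0.75) ≈ 2.062, h(1.75) ≈ 2.693.
Sum = Σ Δs_i · h(s_i).
Sum ≈ 3.202.

3.202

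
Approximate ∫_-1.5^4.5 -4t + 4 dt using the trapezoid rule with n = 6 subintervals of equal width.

-12

Δt = (4.5 − (-1.5))/6 = 1.
f(-1.5) = 10, f(-0.5) = 6, f(0.5) = 2, f(1.5) = -2, f(2.5) = -6, f(3.5) = -10, f(4.5) = -14.
T_6 = (Δt/2)·[f(t_0) + 2f(t_1) + ... + 2f(t_{5}) + f(t_6)].
Sum = -12.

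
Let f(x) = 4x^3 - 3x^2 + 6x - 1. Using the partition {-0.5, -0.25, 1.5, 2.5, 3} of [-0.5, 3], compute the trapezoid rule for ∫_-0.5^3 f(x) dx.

84.6875

Subinterval widths: 0.25, 1.75, 1, 0.5.
f(-0.5) = -5.25, f(-0.25) = -2.75, f(1.5) = 14.75, f(2.5) = 57.75, f(3) = 98.
On each subinterval the trapezoid contributes (Δx_i/2)·[f(x_{i-1}) + f(x_i)].
Sum = 84.6875.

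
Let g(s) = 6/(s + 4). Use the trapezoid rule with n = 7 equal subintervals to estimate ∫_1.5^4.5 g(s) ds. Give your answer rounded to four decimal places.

Δs = (4.5 − 1.5)/7 = 3/7.
g(1.5) = 12/11, g(27/14) = 84/83, g(33/14) = 84/89, g(39/14) = 84/95, g(45/14) = 84/101, g(51/14) = 84/107, g(57/14) = 84/113, g(4.5) = 12/17.
T_7 = (Δs/2)·[g(s_0) + 2g(s_1) + ... + 2g(s_{6}) + g(s_7)].
Sum ≈ 2.6137.

2.6137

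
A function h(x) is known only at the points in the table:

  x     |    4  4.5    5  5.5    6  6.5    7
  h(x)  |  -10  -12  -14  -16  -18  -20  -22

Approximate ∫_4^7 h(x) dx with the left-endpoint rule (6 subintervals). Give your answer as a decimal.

-45

Δx = 0.5.
Sum = 0.5·[(-10) + (-12) + (-14) + (-16) + (-18) + (-20)] = -45.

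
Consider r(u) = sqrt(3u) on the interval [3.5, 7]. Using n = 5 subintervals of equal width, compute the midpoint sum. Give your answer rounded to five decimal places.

13.82725

Δu = (7 − 3.5)/5 = 0.7.
Midpoints: 3.85, 4.55, 5.25, 5.95, 6.65.
r(3.85) ≈ 3.39853, r(4.55) ≈ 3.69459, r(5.25) ≈ 3.96863, r(5.95) ≈ 4.22493, r(6.65) ≈ 4.46654.
Sum = Δu · [r(3.85) + r(4.55) + r(5.25) + r(5.95) + r(6.65)].
Sum ≈ 13.82725.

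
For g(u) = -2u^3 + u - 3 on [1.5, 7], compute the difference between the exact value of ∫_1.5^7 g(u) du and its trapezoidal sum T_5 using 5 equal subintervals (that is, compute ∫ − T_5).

Exact integral: ∫_1.5^7 g(u) du = -1191.09375.
T_5 = -1219.3775.
Error = -1191.09375 − (-1219.3775) = 28.28375.

28.28375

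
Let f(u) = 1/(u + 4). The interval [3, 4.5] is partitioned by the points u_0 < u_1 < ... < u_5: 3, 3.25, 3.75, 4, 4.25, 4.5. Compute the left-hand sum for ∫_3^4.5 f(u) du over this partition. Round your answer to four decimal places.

Subinterval widths: 0.25, 0.5, 0.25, 0.25, 0.25.
Left endpoints: 3, 3.25, 3.75, 4, 4.25.
f(3) = 1/7, f(3.25) = 4/29, f(3.75) = 4/31, f(4) = 0.125, f(4.25) = 4/33.
Sum = Σ Δu_i · f(u_i).
Sum ≈ 0.1985.

0.1985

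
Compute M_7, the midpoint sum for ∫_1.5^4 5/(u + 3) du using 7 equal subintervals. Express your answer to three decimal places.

Δu = (4 − 1.5)/7 = 5/14.
Midpoints: 47/28, 57/28, 67/28, 2.75, 87/28, 97/28, 107/28.
f(47/28) = 140/131, f(57/28) = 140/141, f(67/28) = 140/151, f(2.75) = 20/23, f(87/28) = 140/171, f(97/28) = 140/181, f(107/28) = 140/191.
Sum = Δu · [f(47/28) + f(57/28) + f(67/28) + ...].
Sum ≈ 2.208.

2.208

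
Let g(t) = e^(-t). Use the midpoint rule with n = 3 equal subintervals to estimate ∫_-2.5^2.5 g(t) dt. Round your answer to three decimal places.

10.806

Δt = (2.5 − (-2.5))/3 = 5/3.
Midpoints: -5/3, 0, 5/3.
g(-5/3) ≈ 5.294, g(0) ≈ 1.000, g(5/3) ≈ 0.189.
Sum = Δt · [g(-5/3) + g(0) + g(5/3)].
Sum ≈ 10.806.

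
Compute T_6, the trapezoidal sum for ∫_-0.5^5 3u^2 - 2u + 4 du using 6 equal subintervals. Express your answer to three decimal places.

Δu = (5 − (-0.5))/6 = 11/12.
f(-0.5) = 5.75, f(5/12) = 3.6875, f(4/3) = 20/3, f(2.25) = 14.6875, f(19/6) = 27.75, f(49/12) = 2201/48, f(5) = 69.
T_6 = (Δu/2)·[f(u_0) + 2f(u_1) + ... + 2f(u_{5}) + f(u_6)].
Sum ≈ 124.686.

124.686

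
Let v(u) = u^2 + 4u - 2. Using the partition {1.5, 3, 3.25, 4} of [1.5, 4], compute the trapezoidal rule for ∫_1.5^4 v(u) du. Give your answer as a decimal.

Subinterval widths: 1.5, 0.25, 0.75.
v(1.5) = 6.25, v(3) = 19, v(3.25) = 21.5625, v(4) = 30.
On each subinterval the trapezoid contributes (Δu_i/2)·[v(u_{i-1}) + v(u_i)].
Sum = 43.34375.

43.34375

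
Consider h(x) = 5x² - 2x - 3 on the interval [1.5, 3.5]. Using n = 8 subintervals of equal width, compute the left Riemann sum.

44.1875

Δx = (3.5 − 1.5)/8 = 0.25.
Left endpoints: 1.5, 1.75, 2, 2.25, 2.5, 2.75, 3, 3.25.
h(1.5) = 5.25, h(1.75) = 8.8125, h(2) = 13, h(2.25) = 17.8125, h(2.5) = 23.25, h(2.75) = 29.3125, h(3) = 36, h(3.25) = 43.3125.
Sum = Δx · [h(1.5) + h(1.75) + h(2) + ...].
Sum = 44.1875.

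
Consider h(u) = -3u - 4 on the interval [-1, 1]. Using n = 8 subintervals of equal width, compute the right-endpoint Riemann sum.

-8.75

Δu = (1 − (-1))/8 = 0.25.
Right endpoints: -0.75, -0.5, -0.25, 0, 0.25, 0.5, 0.75, 1.
h(-0.75) = -1.75, h(-0.5) = -2.5, h(-0.25) = -3.25, h(0) = -4, h(0.25) = -4.75, h(0.5) = -5.5, h(0.75) = -6.25, h(1) = -7.
Sum = Δu · [h(-0.75) + h(-0.5) + h(-0.25) + ...].
Sum = -8.75.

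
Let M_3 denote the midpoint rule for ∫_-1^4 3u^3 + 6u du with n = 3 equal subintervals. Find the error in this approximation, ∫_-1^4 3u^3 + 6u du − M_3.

Exact integral: ∫_-1^4 f(u) du = 236.25.
M_3 = 220.625.
Error = 236.25 − 220.625 = 15.625.

15.625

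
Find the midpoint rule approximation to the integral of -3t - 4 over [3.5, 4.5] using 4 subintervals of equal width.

Δt = (4.5 − 3.5)/4 = 0.25.
Midpoints: 3.625, 3.875, 4.125, 4.375.
f(3.625) = -14.875, f(3.875) = -15.625, f(4.125) = -16.375, f(4.375) = -17.125.
Sum = Δt · [f(3.625) + f(3.875) + f(4.125) + f(4.375)].
Sum = -16.

-16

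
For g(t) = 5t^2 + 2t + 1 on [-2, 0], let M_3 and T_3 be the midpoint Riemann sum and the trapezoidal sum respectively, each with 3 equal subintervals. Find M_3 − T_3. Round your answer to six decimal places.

M_3 ≈ 10.96296296.
T_3 ≈ 12.07407407.
M_3 − T_3 ≈ -1.111111.

-1.111111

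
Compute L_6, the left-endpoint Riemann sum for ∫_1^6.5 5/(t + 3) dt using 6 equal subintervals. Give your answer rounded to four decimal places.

Δt = (6.5 − 1)/6 = 11/12.
Left endpoints: 1, 23/12, 17/6, 3.75, 14/3, 67/12.
f(1) = 1.25, f(23/12) = 60/59, f(17/6) = 6/7, f(3.75) = 20/27, f(14/3) = 15/23, f(67/12) = 60/103.
Sum = Δt · [f(1) + f(23/12) + f(17/6) + ...].
Sum ≈ 4.6746.

4.6746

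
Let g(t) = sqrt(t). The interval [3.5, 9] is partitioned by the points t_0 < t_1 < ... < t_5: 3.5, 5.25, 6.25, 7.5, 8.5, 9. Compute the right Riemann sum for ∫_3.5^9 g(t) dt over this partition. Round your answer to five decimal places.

14.34850

Subinterval widths: 1.75, 1, 1.25, 1, 0.5.
Right endpoints: 5.25, 6.25, 7.5, 8.5, 9.
g(5.25) ≈ 2.29129, g(6.25) ≈ 2.50000, g(7.5) ≈ 2.73861, g(8.5) ≈ 2.91548, g(9) ≈ 3.00000.
Sum = Σ Δt_i · g(t_i).
Sum ≈ 14.34850.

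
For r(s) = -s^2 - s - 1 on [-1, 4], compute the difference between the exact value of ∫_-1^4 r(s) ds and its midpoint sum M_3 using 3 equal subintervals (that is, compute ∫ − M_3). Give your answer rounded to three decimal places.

-1.157

Exact integral: ∫_-1^4 r(s) ds ≈ -34.16667.
M_3 ≈ -33.00926.
Error ≈ -34.16667 − (-33.00926) ≈ -1.157.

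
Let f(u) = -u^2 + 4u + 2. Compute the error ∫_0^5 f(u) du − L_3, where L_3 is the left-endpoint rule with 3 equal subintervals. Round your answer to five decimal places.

-1.85185

Exact integral: ∫_0^5 f(u) du ≈ 18.3333333.
L_3 ≈ 20.1851852.
Error ≈ 18.3333333 − 20.1851852 ≈ -1.85185.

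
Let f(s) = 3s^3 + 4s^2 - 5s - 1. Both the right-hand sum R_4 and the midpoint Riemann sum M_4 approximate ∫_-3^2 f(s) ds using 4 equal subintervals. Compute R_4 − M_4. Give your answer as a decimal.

R_4 = 42.265625.
M_4 = 5.7421875.
R_4 − M_4 = 36.5234375.

36.5234375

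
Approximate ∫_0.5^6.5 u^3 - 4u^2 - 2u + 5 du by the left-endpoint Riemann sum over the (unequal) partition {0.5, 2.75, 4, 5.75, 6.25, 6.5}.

Subinterval widths: 2.25, 1.25, 1.75, 0.5, 0.25.
Left endpoints: 0.5, 2.75, 4, 5.75, 6.25.
f(0.5) = 3.125, f(2.75) = -9.953125, f(4) = -3, f(5.75) = 51.359375, f(6.25) = 80.390625.
Sum = Σ Δu_i · f(u_i).
Sum = 35.1171875.

35.1171875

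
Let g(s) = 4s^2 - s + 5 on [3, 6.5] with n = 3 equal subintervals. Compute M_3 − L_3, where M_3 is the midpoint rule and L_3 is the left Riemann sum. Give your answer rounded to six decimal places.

M_3 ≈ 329.45370370.
L_3 ≈ 258.67592593.
M_3 − L_3 ≈ 70.777778.

70.777778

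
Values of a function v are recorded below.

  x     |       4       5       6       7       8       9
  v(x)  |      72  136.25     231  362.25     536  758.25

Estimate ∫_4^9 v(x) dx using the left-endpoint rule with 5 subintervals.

Δx = 1.
Sum = 1·[72 + 136.25 + 231 + 362.25 + 536] = 1337.5.

1337.5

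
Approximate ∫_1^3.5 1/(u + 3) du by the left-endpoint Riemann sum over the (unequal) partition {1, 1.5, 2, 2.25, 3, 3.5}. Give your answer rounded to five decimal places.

Subinterval widths: 0.5, 0.5, 0.25, 0.75, 0.5.
Left endpoints: 1, 1.5, 2, 2.25, 3.
f(1) = 0.25, f(1.5) = 2/9, f(2) = 0.2, f(2.25) = 4/21, f(3) = 1/6.
Sum = Σ Δu_i · f(u_i).
Sum ≈ 0.51230.

0.51230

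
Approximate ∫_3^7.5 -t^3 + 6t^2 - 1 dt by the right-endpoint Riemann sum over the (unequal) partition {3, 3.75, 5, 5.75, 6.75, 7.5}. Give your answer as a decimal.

-40.7734375

Subinterval widths: 0.75, 1.25, 0.75, 1, 0.75.
Right endpoints: 3.75, 5, 5.75, 6.75, 7.5.
f(3.75) = 30.640625, f(5) = 24, f(5.75) = 7.265625, f(6.75) = -35.171875, f(7.5) = -85.375.
Sum = Σ Δt_i · f(t_i).
Sum = -40.7734375.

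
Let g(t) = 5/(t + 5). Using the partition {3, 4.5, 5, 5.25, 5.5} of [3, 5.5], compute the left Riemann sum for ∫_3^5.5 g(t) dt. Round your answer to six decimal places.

Subinterval widths: 1.5, 0.5, 0.25, 0.25.
Left endpoints: 3, 4.5, 5, 5.25.
g(3) = 0.625, g(4.5) = 10/19, g(5) = 0.5, g(5.25) = 20/41.
Sum = Σ Δt_i · g(t_i).
Sum ≈ 1.447609.

1.447609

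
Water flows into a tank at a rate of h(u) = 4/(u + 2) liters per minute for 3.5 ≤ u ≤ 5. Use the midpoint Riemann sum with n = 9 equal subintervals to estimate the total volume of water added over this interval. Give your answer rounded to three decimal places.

0.965

Δu = (5 − 3.5)/9 = 1/6.
Midpoints: 43/12, 3.75, 47/12, 49/12, 4.25, 53/12, 55/12, 4.75, 59/12.
h(43/12) = 48/67, h(3.75) = 16/23, h(47/12) = 48/71, h(49/12) = 48/73, h(4.25) = 0.64, h(53/12) = 48/77, h(55/12) = 48/79, h(4.75) = 16/27, h(59/12) = 48/83.
Sum = Δu · [h(43/12) + h(3.75) + h(47/12) + ...].
Sum ≈ 0.965.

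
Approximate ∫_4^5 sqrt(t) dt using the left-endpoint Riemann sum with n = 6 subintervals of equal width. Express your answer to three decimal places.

2.100

Δt = (5 − 4)/6 = 1/6.
Left endpoints: 4, 25/6, 13/3, 4.5, 14/3, 29/6.
f(4) ≈ 2.000, f(25/6) ≈ 2.041, f(13/3) ≈ 2.082, f(4.5) ≈ 2.121, f(14/3) ≈ 2.160, f(29/6) ≈ 2.198.
Sum = Δt · [f(4) + f(25/6) + f(13/3) + ...].
Sum ≈ 2.100.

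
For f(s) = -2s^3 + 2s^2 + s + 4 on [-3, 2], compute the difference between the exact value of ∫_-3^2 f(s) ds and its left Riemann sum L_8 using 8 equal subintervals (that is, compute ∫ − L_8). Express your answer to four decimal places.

-25.0651

Exact integral: ∫_-3^2 f(s) ds ≈ 73.333333.
L_8 = 98.3984375.
Error ≈ 73.333333 − 98.3984375 ≈ -25.0651.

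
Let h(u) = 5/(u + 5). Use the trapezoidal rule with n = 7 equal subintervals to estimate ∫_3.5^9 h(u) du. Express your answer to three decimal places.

2.497

Δu = (9 − 3.5)/7 = 11/14.
h(3.5) = 10/17, h(30/7) = 7/13, h(71/14) = 70/141, h(41/7) = 35/76, h(93/14) = 70/163, h(52/7) = 35/87, h(115/14) = 14/37, h(9) = 5/14.
T_7 = (Δu/2)·[h(u_0) + 2h(u_1) + ... + 2h(u_{6}) + h(u_7)].
Sum ≈ 2.497.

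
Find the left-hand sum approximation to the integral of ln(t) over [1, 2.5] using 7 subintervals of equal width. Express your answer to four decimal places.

0.6903

Δt = (2.5 − 1)/7 = 3/14.
Left endpoints: 1, 17/14, 10/7, 23/14, 13/7, 29/14, 16/7.
f(1) ≈ 0.0000, f(17/14) ≈ 0.1942, f(10/7) ≈ 0.3567, f(23/14) ≈ 0.4964, f(13/7) ≈ 0.6190, f(29/14) ≈ 0.7282, f(16/7) ≈ 0.8267.
Sum = Δt · [f(1) + f(17/14) + f(10/7) + ...].
Sum ≈ 0.6903.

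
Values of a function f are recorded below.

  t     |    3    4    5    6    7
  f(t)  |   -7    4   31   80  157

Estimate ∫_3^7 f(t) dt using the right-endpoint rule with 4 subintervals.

Δt = 1.
Sum = 1·[4 + 31 + 80 + 157] = 272.

272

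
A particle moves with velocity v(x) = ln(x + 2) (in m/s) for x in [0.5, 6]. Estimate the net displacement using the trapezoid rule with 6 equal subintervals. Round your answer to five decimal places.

Δx = (6 − 0.5)/6 = 11/12.
v(0.5) ≈ 0.91629, v(17/12) ≈ 1.22867, v(7/3) ≈ 1.46634, v(3.25) ≈ 1.65823, v(25/6) ≈ 1.81916, v(61/12) ≈ 1.95774, v(6) ≈ 2.07944.
T_6 = (Δx/2)·[v(x_0) + 2v(x_1) + ... + 2v(x_{5}) + v(x_6)].
Sum ≈ 8.82567.

8.82567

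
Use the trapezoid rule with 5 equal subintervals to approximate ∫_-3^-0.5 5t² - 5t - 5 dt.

Δt = (-0.5 − (-3))/5 = 0.5.
f(-3) = 55, f(-2.5) = 38.75, f(-2) = 25, f(-1.5) = 13.75, f(-1) = 5, f(-0.5) = -1.25.
T_5 = (Δt/2)·[f(t_0) + 2f(t_1) + ... + 2f(t_{4}) + f(t_5)].
Sum = 54.6875.

54.6875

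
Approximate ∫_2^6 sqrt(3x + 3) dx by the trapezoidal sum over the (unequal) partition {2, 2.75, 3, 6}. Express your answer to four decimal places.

Subinterval widths: 0.75, 0.25, 3.
f(2) ≈ 3.0000, f(2.75) ≈ 3.3541, f(3) ≈ 3.4641, f(6) ≈ 4.5826.
On each subinterval the trapezoid contributes (Δx_i/2)·[f(x_{i-1}) + f(x_i)].
Sum ≈ 15.3051.

15.3051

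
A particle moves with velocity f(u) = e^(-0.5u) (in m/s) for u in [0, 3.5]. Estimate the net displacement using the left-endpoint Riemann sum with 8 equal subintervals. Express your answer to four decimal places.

Δu = (3.5 − 0)/8 = 0.4375.
Left endpoints: 0, 0.4375, 0.875, 1.3125, 1.75, 2.1875, 2.625, 3.0625.
f(0) ≈ 1.0000, f(0.4375) ≈ 0.8035, f(0.875) ≈ 0.6456, f(1.3125) ≈ 0.5188, f(1.75) ≈ 0.4169, f(2.1875) ≈ 0.3350, f(2.625) ≈ 0.2691, f(3.0625) ≈ 0.2163.
Sum = Δu · [f(0) + f(0.4375) + f(0.875) + ...].
Sum ≈ 1.8398.

1.8398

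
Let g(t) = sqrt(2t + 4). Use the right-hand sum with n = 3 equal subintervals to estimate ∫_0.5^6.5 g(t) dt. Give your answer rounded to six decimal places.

Δt = (6.5 − 0.5)/3 = 2.
Right endpoints: 2.5, 4.5, 6.5.
g(2.5) ≈ 3.000000, g(4.5) ≈ 3.605551, g(6.5) ≈ 4.123106.
Sum = Δt · [g(2.5) + g(4.5) + g(6.5)].
Sum ≈ 21.457314.

21.457314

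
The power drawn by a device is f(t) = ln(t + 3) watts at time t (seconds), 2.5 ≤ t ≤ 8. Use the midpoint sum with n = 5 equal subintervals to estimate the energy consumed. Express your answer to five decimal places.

11.50530

Δt = (8 − 2.5)/5 = 1.1.
Midpoints: 3.05, 4.15, 5.25, 6.35, 7.45.
f(3.05) ≈ 1.80006, f(4.15) ≈ 1.96711, f(5.25) ≈ 2.11021, f(6.35) ≈ 2.23538, f(7.45) ≈ 2.34660.
Sum = Δt · [f(3.05) + f(4.15) + f(5.25) + f(6.35) + f(7.45)].
Sum ≈ 11.50530.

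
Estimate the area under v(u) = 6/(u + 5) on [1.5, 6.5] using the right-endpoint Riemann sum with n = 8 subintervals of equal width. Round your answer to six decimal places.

3.300993

Δu = (6.5 − 1.5)/8 = 0.625.
Right endpoints: 2.125, 2.75, 3.375, 4, 4.625, 5.25, 5.875, 6.5.
v(2.125) = 16/19, v(2.75) = 24/31, v(3.375) = 48/67, v(4) = 2/3, v(4.625) = 48/77, v(5.25) = 24/41, v(5.875) = 16/29, v(6.5) = 12/23.
Sum = Δu · [v(2.125) + v(2.75) + v(3.375) + ...].
Sum ≈ 3.300993.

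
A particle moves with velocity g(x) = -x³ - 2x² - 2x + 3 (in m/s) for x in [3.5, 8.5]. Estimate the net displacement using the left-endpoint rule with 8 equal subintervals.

-1480.703125

Δx = (8.5 − 3.5)/8 = 0.625.
Left endpoints: 3.5, 4.125, 4.75, 5.375, 6, 6.625, 7.25, 7.875.
g(3.5) = -71.375, g(4.125) = -56049/512, g(4.75) = -158.796875, g(5.375) = -113059/512, g(6) = -297, g(6.625) = -199069/512, g(7.25) = -497.703125, g(7.875) = -320079/512.
Sum = Δx · [g(3.5) + g(4.125) + g(4.75) + ...].
Sum = -1480.703125.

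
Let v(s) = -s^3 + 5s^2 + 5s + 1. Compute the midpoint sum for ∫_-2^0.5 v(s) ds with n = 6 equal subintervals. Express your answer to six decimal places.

Δs = (0.5 − (-2))/6 = 5/12.
Midpoints: -43/24, -1.375, -23/24, -13/24, -0.125, 7/24.
v(-43/24) = 191371/13824, v(-1.375) = 3163/512, v(-23/24) = 23231/13824, v(-13/24) = -1139/13824, v(-0.125) = 233/512, v(7/24) = 39521/13824.
Sum = Δs · [v(-43/24) + v(-1.375) + v(-23/24) + ...].
Sum ≈ 10.388817.

10.388817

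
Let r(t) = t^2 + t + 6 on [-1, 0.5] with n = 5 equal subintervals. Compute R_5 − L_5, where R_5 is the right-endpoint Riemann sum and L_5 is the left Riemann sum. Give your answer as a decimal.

R_5 = 9.135.
L_5 = 8.91.
R_5 − L_5 = 0.225.

0.225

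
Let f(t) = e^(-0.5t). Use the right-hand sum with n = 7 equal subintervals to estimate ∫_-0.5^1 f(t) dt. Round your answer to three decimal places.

1.284

Δt = (1 − (-0.5))/7 = 3/14.
Right endpoints: -2/7, -1/14, 1/7, 5/14, 4/7, 11/14, 1.
f(-2/7) ≈ 1.154, f(-1/14) ≈ 1.036, f(1/7) ≈ 0.931, f(5/14) ≈ 0.836, f(4/7) ≈ 0.751, f(11/14) ≈ 0.675, f(1) ≈ 0.607.
Sum = Δt · [f(-2/7) + f(-1/14) + f(1/7) + ...].
Sum ≈ 1.284.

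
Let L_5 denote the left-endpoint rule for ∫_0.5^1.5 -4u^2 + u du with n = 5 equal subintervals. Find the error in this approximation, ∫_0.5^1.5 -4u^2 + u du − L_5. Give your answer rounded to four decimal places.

Exact integral: ∫_0.5^1.5 f(u) du ≈ -3.333333.
L_5 = -2.66.
Error ≈ -3.333333 − (-2.66) ≈ -0.6733.

-0.6733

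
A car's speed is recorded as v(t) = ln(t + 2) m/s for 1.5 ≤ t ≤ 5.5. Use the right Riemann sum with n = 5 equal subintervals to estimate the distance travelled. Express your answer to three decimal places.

7.024

Δt = (5.5 − 1.5)/5 = 0.8.
Right endpoints: 2.3, 3.1, 3.9, 4.7, 5.5.
v(2.3) ≈ 1.459, v(3.1) ≈ 1.629, v(3.9) ≈ 1.775, v(4.7) ≈ 1.902, v(5.5) ≈ 2.015.
Sum = Δt · [v(2.3) + v(3.1) + v(3.9) + v(4.7) + v(5.5)].
Sum ≈ 7.024.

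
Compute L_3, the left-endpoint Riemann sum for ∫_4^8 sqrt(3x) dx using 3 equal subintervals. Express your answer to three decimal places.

Δx = (8 − 4)/3 = 4/3.
Left endpoints: 4, 16/3, 20/3.
f(4) ≈ 3.464, f(16/3) ≈ 4.000, f(20/3) ≈ 4.472.
Sum = Δx · [f(4) + f(16/3) + f(20/3)].
Sum ≈ 15.915.

15.915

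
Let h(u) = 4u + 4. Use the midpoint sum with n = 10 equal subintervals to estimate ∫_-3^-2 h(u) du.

-6

Δu = (-2 − (-3))/10 = 0.1.
Midpoints: -2.95, -2.85, -2.75, -2.65, -2.55, -2.45, -2.35, -2.25, -2.15, -2.05.
h(-2.95) = -7.8, h(-2.85) = -7.4, h(-2.75) = -7, h(-2.65) = -6.6, h(-2.55) = -6.2, h(-2.45) = -5.8, h(-2.35) = -5.4, h(-2.25) = -5, h(-2.15) = -4.6, h(-2.05) = -4.2.
Sum = Δu · [h(-2.95) + h(-2.85) + h(-2.75) + ...].
Sum = -6.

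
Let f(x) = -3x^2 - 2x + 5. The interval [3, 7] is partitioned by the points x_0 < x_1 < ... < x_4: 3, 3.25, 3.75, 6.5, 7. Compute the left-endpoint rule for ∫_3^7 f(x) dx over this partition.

-213.859375

Subinterval widths: 0.25, 0.5, 2.75, 0.5.
Left endpoints: 3, 3.25, 3.75, 6.5.
f(3) = -28, f(3.25) = -33.1875, f(3.75) = -44.6875, f(6.5) = -134.75.
Sum = Σ Δx_i · f(x_i).
Sum = -213.859375.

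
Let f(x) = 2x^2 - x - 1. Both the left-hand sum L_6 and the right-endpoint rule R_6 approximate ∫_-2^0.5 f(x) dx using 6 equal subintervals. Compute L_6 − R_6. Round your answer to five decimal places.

L_6 ≈ 7.0196759.
R_6 ≈ 2.8530093.
L_6 − R_6 ≈ 4.16667.

4.16667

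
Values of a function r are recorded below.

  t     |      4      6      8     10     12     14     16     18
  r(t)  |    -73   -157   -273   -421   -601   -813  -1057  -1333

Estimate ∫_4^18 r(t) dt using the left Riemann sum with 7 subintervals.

-6790

Δt = 2.
Sum = 2·[(-73) + (-157) + (-273) + (-421) + (-601) + (-813) + (-1057)] = -6790.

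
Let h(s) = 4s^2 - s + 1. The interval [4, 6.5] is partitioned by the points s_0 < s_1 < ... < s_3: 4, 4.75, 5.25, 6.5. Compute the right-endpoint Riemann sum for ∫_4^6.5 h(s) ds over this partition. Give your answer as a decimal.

Subinterval widths: 0.75, 0.5, 1.25.
Right endpoints: 4.75, 5.25, 6.5.
h(4.75) = 86.5, h(5.25) = 106, h(6.5) = 163.5.
Sum = Σ Δs_i · h(s_i).
Sum = 322.25.

322.25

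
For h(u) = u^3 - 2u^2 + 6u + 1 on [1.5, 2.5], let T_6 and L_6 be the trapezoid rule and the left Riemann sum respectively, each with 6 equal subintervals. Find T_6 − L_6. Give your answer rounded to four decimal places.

0.8542

T_6 ≈ 13.351852.
L_6 ≈ 12.497685.
T_6 − L_6 ≈ 0.8542.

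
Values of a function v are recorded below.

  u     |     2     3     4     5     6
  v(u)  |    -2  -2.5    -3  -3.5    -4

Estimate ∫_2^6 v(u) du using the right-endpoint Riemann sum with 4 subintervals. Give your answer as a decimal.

Δu = 1.
Sum = 1·[(-2.5) + (-3) + (-3.5) + (-4)] = -13.

-13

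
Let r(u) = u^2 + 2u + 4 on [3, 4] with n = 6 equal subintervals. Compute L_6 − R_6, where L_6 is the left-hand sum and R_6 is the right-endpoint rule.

-1.5

L_6 ≈ 22.587963.
R_6 ≈ 24.087963.
L_6 − R_6 = -1.5.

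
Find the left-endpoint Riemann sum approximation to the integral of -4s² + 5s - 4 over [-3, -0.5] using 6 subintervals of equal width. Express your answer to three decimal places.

-77.894

Δs = (-0.5 − (-3))/6 = 5/12.
Left endpoints: -3, -31/12, -13/6, -1.75, -4/3, -11/12.
f(-3) = -55, f(-31/12) = -785/18, f(-13/6) = -605/18, f(-1.75) = -25, f(-4/3) = -160/9, f(-11/12) = -215/18.
Sum = Δs · [f(-3) + f(-31/12) + f(-13/6) + ...].
Sum ≈ -77.894.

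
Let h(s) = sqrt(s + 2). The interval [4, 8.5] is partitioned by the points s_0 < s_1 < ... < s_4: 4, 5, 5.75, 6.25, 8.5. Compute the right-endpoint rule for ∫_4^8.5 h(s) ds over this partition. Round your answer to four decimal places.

13.4606

Subinterval widths: 1, 0.75, 0.5, 2.25.
Right endpoints: 5, 5.75, 6.25, 8.5.
h(5) ≈ 2.6458, h(5.75) ≈ 2.7839, h(6.25) ≈ 2.8723, h(8.5) ≈ 3.2404.
Sum = Σ Δs_i · h(s_i).
Sum ≈ 13.4606.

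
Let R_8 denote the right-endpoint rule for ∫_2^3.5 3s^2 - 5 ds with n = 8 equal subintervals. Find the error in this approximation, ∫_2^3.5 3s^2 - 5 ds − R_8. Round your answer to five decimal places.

Exact integral: ∫_2^3.5 f(s) ds = 27.375.
R_8 ≈ 29.7216797.
Error ≈ 27.375 − 29.7216797 ≈ -2.34668.

-2.34668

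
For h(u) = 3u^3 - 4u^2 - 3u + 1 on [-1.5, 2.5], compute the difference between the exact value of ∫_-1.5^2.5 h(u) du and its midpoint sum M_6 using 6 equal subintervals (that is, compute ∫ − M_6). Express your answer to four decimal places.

Exact integral: ∫_-1.5^2.5 h(u) du ≈ -1.833333.
M_6 ≈ -1.907407.
Error ≈ -1.833333 − (-1.907407) ≈ 0.0741.

0.0741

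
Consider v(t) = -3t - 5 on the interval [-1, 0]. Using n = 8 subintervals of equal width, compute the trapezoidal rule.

-3.5

Δt = (0 − (-1))/8 = 0.125.
v(-1) = -2, v(-0.875) = -2.375, v(-0.75) = -2.75, v(-0.625) = -3.125, v(-0.5) = -3.5, v(-0.375) = -3.875, v(-0.25) = -4.25, v(-0.125) = -4.625, v(0) = -5.
T_8 = (Δt/2)·[v(t_0) + 2v(t_1) + ... + 2v(t_{7}) + v(t_8)].
Sum = -3.5.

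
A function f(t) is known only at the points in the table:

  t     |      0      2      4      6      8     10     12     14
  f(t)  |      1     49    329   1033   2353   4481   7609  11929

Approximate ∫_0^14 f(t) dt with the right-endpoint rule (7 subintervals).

Δt = 2.
Sum = 2·[49 + 329 + 1033 + 2353 + 4481 + 7609 + 11929] = 55566.

55566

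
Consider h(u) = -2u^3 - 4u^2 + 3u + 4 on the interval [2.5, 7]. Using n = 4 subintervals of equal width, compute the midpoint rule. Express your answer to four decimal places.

-1519.9189

Δu = (7 − 2.5)/4 = 1.125.
Midpoints: 3.0625, 4.1875, 5.3125, 6.4375.
h(3.0625) = -167473/2048, h(4.1875) = -410491/2048, h(5.3125) = -804493/2048, h(6.4375) = -1384471/2048.
Sum = Δu · [h(3.0625) + h(4.1875) + h(5.3125) + h(6.4375)].
Sum ≈ -1519.9189.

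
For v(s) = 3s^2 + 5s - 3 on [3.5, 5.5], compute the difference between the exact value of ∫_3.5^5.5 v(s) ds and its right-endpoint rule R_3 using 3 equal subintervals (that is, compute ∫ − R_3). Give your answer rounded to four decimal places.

Exact integral: ∫_3.5^5.5 v(s) ds = 162.5.
R_3 ≈ 184.277778.
Error ≈ 162.5 − 184.277778 ≈ -21.7778.

-21.7778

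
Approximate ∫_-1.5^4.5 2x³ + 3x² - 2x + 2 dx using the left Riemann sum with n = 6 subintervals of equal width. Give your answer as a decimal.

187.5

Δx = (4.5 − (-1.5))/6 = 1.
Left endpoints: -1.5, -0.5, 0.5, 1.5, 2.5, 3.5.
f(-1.5) = 5, f(-0.5) = 3.5, f(0.5) = 2, f(1.5) = 12.5, f(2.5) = 47, f(3.5) = 117.5.
Sum = Δx · [f(-1.5) + f(-0.5) + f(0.5) + ...].
Sum = 187.5.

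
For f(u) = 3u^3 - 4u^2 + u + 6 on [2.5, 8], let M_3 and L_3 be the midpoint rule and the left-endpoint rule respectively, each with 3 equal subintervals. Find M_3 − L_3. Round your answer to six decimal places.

M_3 ≈ 2376.11776620.
L_3 ≈ 1417.67592593.
M_3 − L_3 ≈ 958.441840.

958.441840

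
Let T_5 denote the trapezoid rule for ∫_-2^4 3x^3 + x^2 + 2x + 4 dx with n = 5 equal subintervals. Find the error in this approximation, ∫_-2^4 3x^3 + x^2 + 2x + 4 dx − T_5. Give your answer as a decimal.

-14.4

Exact integral: ∫_-2^4 f(x) dx = 240.
T_5 = 254.4.
Error = 240 − 254.4 = -14.4.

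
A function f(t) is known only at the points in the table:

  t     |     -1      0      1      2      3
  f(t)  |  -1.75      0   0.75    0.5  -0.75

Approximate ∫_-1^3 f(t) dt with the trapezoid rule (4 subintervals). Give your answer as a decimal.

0

Δt = 1.
T_4 = (1/2)·[(-1.75) + 2·0 + 2·0.75 + 2·0.5 + (-0.75)] = 0.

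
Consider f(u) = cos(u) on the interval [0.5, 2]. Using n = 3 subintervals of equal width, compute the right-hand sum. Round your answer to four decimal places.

Δu = (2 − 0.5)/3 = 0.5.
Right endpoints: 1, 1.5, 2.
f(1) ≈ 0.5403, f(1.5) ≈ 0.0707, f(2) ≈ -0.4161.
Sum = Δu · [f(1) + f(1.5) + f(2)].
Sum ≈ 0.0974.

0.0974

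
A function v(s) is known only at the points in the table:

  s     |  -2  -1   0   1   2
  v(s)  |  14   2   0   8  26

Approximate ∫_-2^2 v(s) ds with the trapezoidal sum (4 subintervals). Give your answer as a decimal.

Δs = 1.
T_4 = (1/2)·[14 + 2·2 + 2·0 + 2·8 + 26] = 30.

30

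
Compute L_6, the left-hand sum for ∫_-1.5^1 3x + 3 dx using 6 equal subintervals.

4.0625

Δx = (1 − (-1.5))/6 = 5/12.
Left endpoints: -1.5, -13/12, -2/3, -0.25, 1/6, 7/12.
f(-1.5) = -1.5, f(-13/12) = -0.25, f(-2/3) = 1, f(-0.25) = 2.25, f(1/6) = 3.5, f(7/12) = 4.75.
Sum = Δx · [f(-1.5) + f(-13/12) + f(-2/3) + ...].
Sum = 4.0625.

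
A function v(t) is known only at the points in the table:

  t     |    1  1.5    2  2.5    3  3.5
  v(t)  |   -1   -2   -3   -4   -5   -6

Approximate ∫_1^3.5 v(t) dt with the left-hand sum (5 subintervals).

-7.5

Δt = 0.5.
Sum = 0.5·[(-1) + (-2) + (-3) + (-4) + (-5)] = -7.5.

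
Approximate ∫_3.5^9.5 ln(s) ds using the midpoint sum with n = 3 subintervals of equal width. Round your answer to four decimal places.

Δs = (9.5 − 3.5)/3 = 2.
Midpoints: 4.5, 6.5, 8.5.
f(4.5) ≈ 1.5041, f(6.5) ≈ 1.8718, f(8.5) ≈ 2.1401.
Sum = Δs · [f(4.5) + f(6.5) + f(8.5)].
Sum ≈ 11.0319.

11.0319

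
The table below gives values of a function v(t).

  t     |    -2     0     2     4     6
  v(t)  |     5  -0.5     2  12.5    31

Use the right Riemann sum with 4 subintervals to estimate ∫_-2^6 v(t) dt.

90

Δt = 2.
Sum = 2·[(-0.5) + 2 + 12.5 + 31] = 90.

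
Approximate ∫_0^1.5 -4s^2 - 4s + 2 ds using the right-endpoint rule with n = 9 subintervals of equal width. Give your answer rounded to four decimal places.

Δs = (1.5 − 0)/9 = 1/6.
Right endpoints: 1/6, 1/3, 0.5, 2/3, 5/6, 1, 7/6, 4/3, 1.5.
f(1/6) = 11/9, f(1/3) = 2/9, f(0.5) = -1, f(2/3) = -22/9, f(5/6) = -37/9, f(1) = -6, f(7/6) = -73/9, f(4/3) = -94/9, f(1.5) = -13.
Sum = Δs · [f(1/6) + f(1/3) + f(0.5) + ...].
Sum ≈ -7.2778.

-7.2778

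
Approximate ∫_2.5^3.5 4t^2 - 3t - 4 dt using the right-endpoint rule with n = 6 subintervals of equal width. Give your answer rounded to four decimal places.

Δt = (3.5 − 2.5)/6 = 1/6.
Right endpoints: 8/3, 17/6, 3, 19/6, 10/3, 3.5.
f(8/3) = 148/9, f(17/6) = 353/18, f(3) = 23, f(19/6) = 479/18, f(10/3) = 274/9, f(3.5) = 34.5.
Sum = Δt · [f(8/3) + f(17/6) + f(3) + ...].
Sum ≈ 25.1019.

25.1019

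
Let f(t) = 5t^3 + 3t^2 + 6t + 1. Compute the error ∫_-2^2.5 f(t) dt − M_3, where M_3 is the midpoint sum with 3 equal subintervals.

Exact integral: ∫_-2^2.5 f(t) dt = 63.703125.
M_3 = 58.0078125.
Error = 63.703125 − 58.0078125 = 5.6953125.

5.6953125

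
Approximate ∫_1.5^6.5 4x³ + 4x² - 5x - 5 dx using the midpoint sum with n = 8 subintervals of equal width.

2008.203125

Δx = (6.5 − 1.5)/8 = 0.625.
Midpoints: 1.8125, 2.4375, 3.0625, 3.6875, 4.3125, 4.9375, 5.5625, 6.1875.
f(1.8125) = 23445/1024, f(2.4375) = 66055/1024, f(3.0625) = 135265/1024, f(3.6875) = 237075/1024, f(4.3125) = 377485/1024, f(4.9375) = 562495/1024, f(5.5625) = 798105/1024, f(6.1875) = 1090315/1024.
Sum = Δx · [f(1.8125) + f(2.4375) + f(3.0625) + ...].
Sum = 2008.203125.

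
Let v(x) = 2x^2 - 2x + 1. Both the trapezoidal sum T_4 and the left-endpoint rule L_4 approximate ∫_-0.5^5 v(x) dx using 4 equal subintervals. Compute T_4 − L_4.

26.46875

T_4 = 67.6328125.
L_4 = 41.1640625.
T_4 − L_4 = 26.46875.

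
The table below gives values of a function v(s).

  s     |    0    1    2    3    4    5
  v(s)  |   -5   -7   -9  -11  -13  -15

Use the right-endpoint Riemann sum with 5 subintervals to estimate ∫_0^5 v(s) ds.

-55

Δs = 1.
Sum = 1·[(-7) + (-9) + (-11) + (-13) + (-15)] = -55.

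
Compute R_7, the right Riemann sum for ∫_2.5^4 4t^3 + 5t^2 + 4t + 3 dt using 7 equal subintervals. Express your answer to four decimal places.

348.6658

Δt = (4 − 2.5)/7 = 3/14.
Right endpoints: 19/7, 41/14, 22/7, 47/14, 25/7, 53/14, 4.
f(19/7) = 44824/343, f(41/14) = 216865/1372, f(22/7) = 64873/343, f(47/14) = 307501/1372, f(25/7) = 90304/343, f(53/14) = 420961/1372, f(4) = 355.
Sum = Δt · [f(19/7) + f(41/14) + f(22/7) + ...].
Sum ≈ 348.6658.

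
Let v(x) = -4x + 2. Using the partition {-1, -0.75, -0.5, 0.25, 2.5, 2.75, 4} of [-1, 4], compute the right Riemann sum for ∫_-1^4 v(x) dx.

Subinterval widths: 0.25, 0.25, 0.75, 2.25, 0.25, 1.25.
Right endpoints: -0.75, -0.5, 0.25, 2.5, 2.75, 4.
v(-0.75) = 5, v(-0.5) = 4, v(0.25) = 1, v(2.5) = -8, v(2.75) = -9, v(4) = -14.
Sum = Σ Δx_i · v(x_i).
Sum = -34.75.

-34.75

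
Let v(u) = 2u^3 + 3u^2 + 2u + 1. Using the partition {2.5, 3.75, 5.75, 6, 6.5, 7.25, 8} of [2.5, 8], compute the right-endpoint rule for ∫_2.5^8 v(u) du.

3288.515625

Subinterval widths: 1.25, 2, 0.25, 0.5, 0.75, 0.75.
Right endpoints: 3.75, 5.75, 6, 6.5, 7.25, 8.
v(3.75) = 156.15625, v(5.75) = 491.90625, v(6) = 553, v(6.5) = 690, v(7.25) = 935.34375, v(8) = 1233.
Sum = Σ Δu_i · v(u_i).
Sum = 3288.515625.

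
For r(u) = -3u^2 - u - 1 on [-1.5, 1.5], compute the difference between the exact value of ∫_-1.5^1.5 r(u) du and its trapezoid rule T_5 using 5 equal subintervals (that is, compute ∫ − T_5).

Exact integral: ∫_-1.5^1.5 r(u) du = -9.75.
T_5 = -10.29.
Error = -9.75 − (-10.29) = 0.54.

0.54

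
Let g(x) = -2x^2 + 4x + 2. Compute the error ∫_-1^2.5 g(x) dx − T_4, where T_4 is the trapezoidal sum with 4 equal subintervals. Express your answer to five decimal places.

Exact integral: ∫_-1^2.5 g(x) dx ≈ 6.4166667.
T_4 = 5.5234375.
Error ≈ 6.4166667 − 5.5234375 ≈ 0.89323.

0.89323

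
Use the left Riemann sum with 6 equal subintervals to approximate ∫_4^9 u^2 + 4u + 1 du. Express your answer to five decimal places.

321.82870

Δu = (9 − 4)/6 = 5/6.
Left endpoints: 4, 29/6, 17/3, 6.5, 22/3, 49/6.
f(4) = 33, f(29/6) = 1573/36, f(17/3) = 502/9, f(6.5) = 69.25, f(22/3) = 757/9, f(49/6) = 3613/36.
Sum = Δu · [f(4) + f(29/6) + f(17/3) + ...].
Sum ≈ 321.82870.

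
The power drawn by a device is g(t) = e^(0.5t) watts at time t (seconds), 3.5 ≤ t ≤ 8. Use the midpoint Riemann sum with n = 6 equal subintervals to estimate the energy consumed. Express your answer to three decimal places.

97.117

Δt = (8 − 3.5)/6 = 0.75.
Midpoints: 3.875, 4.625, 5.375, 6.125, 6.875, 7.625.
g(3.875) ≈ 6.941, g(4.625) ≈ 10.100, g(5.375) ≈ 14.695, g(6.125) ≈ 21.381, g(6.875) ≈ 31.109, g(7.625) ≈ 45.263.
Sum = Δt · [g(3.875) + g(4.625) + g(5.375) + ...].
Sum ≈ 97.117.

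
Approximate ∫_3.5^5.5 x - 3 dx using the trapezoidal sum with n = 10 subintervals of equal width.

Δx = (5.5 − 3.5)/10 = 0.2.
f(3.5) = 0.5, f(3.7) = 0.7, f(3.9) = 0.9, f(4.1) = 1.1, f(4.3) = 1.3, f(4.5) = 1.5, f(4.7) = 1.7, f(4.9) = 1.9, f(5.1) = 2.1, f(5.3) = 2.3, f(5.5) = 2.5.
T_10 = (Δx/2)·[f(x_0) + 2f(x_1) + ... + 2f(x_{9}) + f(x_10)].
Sum = 3.

3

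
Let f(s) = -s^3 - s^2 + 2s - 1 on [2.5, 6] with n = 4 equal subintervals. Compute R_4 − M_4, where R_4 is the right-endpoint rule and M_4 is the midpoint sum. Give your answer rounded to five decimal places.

R_4 ≈ -458.5341797.
M_4 ≈ -351.7055664.
R_4 − M_4 ≈ -106.82861.

-106.82861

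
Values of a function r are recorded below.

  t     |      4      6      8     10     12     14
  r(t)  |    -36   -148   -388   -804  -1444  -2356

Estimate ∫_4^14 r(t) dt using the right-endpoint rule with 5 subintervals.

Δt = 2.
Sum = 2·[(-148) + (-388) + (-804) + (-1444) + (-2356)] = -10280.

-10280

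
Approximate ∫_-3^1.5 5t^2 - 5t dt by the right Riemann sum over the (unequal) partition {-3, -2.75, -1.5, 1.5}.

Subinterval widths: 0.25, 1.25, 3.
Right endpoints: -2.75, -1.5, 1.5.
f(-2.75) = 51.5625, f(-1.5) = 18.75, f(1.5) = 3.75.
Sum = Σ Δt_i · f(t_i).
Sum = 47.578125.

47.578125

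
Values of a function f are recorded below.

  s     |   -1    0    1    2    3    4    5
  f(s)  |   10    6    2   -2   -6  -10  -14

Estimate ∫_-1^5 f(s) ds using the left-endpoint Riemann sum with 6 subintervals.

Δs = 1.
Sum = 1·[10 + 6 + 2 + (-2) + (-6) + (-10)] = 0.

0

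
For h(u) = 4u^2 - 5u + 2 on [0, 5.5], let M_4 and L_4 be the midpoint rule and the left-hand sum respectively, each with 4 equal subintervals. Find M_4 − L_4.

53.8828125

M_4 = 153.7421875.
L_4 = 99.859375.
M_4 − L_4 = 53.8828125.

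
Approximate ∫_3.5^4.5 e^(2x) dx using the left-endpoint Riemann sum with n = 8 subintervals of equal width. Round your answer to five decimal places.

3083.54920

Δx = (4.5 − 3.5)/8 = 0.125.
Left endpoints: 3.5, 3.625, 3.75, 3.875, 4, 4.125, 4.25, 4.375.
f(3.5) ≈ 1096.63316, f(3.625) ≈ 1408.10485, f(3.75) ≈ 1808.04241, f(3.875) ≈ 2321.57241, f(4) ≈ 2980.95799, f(4.125) ≈ 3827.62582, f(4.25) ≈ 4914.76884, f(4.375) ≈ 6310.68811.
Sum = Δx · [f(3.5) + f(3.625) + f(3.75) + ...].
Sum ≈ 3083.54920.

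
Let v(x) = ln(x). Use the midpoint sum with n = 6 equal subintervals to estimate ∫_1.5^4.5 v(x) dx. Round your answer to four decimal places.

3.1647

Δx = (4.5 − 1.5)/6 = 0.5.
Midpoints: 1.75, 2.25, 2.75, 3.25, 3.75, 4.25.
v(1.75) ≈ 0.5596, v(2.25) ≈ 0.8109, v(2.75) ≈ 1.0116, v(3.25) ≈ 1.1787, v(3.75) ≈ 1.3218, v(4.25) ≈ 1.4469.
Sum = Δx · [v(1.75) + v(2.25) + v(2.75) + ...].
Sum ≈ 3.1647.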